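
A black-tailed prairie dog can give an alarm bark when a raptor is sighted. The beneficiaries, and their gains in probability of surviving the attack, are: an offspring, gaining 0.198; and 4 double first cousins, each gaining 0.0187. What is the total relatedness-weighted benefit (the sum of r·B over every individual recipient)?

0.1177

r to an offspring = 0.5 (one parent–offspring link: r = (1/2)^1 = 1/2).
r to a double first cousin = 0.25 (double first cousins share both grandparent pairs — four paths of length 4: r = 4·(1/2)^4 = 1/4).
Summing one r·B term per recipient: 1·0.5·0.198 + 4·0.25·0.0187 = 0.1177.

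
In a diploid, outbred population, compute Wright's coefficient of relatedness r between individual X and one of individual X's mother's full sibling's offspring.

0.125

Each parent–offspring link contributes a factor of 1/2, and independent paths through distinct common ancestors add.
First cousins share one grandparent pair — two paths of length 4: r = 2·(1/2)^4 = 1/8.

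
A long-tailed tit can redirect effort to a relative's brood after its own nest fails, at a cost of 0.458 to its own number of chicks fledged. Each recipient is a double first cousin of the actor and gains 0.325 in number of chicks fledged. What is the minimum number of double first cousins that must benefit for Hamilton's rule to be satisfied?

r to a double first cousin = 1/4 (double first cousins share both grandparent pairs — four paths of length 4: r = 4·(1/2)^4 = 1/4).
Hamilton's rule: n·r·B > C  ⇒  n > C/(r·B) = 0.458/(0.25·0.325) = 5.637.
The smallest integer exceeding 5.637 is 6.

6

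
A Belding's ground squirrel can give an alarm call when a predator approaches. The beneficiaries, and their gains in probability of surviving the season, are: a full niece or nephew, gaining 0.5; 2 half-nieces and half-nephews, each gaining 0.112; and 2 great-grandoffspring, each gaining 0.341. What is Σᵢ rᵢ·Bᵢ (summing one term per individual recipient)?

0.23825

r to a full niece or nephew = 0.25 (full aunt/uncle↔niece/nephew: two paths of length 3 through the shared grandparent pair: r = 2·(1/2)^3 = 1/4).
r to a half-niece or half-nephew = 1/8 (half-aunt/uncle↔niece/nephew: one path of length 3: r = (1/2)^3 = 1/8).
r to a great-grandoffspring = 0.125 (three parent–offspring links: r = (1/2)^3 = 1/8).
Summing one r·B term per recipient: 1·0.25·0.5 + 2·0.125·0.112 + 2·0.125·0.341 = 0.23825.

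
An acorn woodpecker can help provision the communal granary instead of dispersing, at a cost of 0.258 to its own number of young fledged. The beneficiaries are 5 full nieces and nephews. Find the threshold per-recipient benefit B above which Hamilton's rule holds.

r to a full niece or nephew = 0.25 (full aunt/uncle↔niece/nephew: two paths of length 3 through the shared grandparent pair: r = 2·(1/2)^3 = 1/4).
Hamilton's rule with n recipients of equal r: n·r·B > C, so B > C/(n·r) = 0.258/(5·0.25) = 0.2064.

0.2064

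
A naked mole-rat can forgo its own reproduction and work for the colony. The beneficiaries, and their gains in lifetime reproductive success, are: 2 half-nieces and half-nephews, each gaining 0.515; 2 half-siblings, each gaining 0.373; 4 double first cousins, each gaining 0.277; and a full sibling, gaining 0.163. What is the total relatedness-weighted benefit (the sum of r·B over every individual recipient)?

r to a half-niece or half-nephew = 0.125 (half-aunt/uncle↔niece/nephew: one path of length 3: r = (1/2)^3 = 1/8).
r to a half-sibling = 1/4 (half-sibs share one parent — one path of length 2: r = (1/2)^2 = 1/4).
r to a double first cousin = 1/4 (double first cousins share both grandparent pairs — four paths of length 4: r = 4·(1/2)^4 = 1/4).
r to a full sibling = 0.5 (full sibs share both parents — two paths of length 2: r = 2·(1/2)^2 = 1/2).
Summing one r·B term per recipient: 2·0.125·0.515 + 2·0.25·0.373 + 4·0.25·0.277 + 1·0.5·0.163 = 0.67375.

0.67375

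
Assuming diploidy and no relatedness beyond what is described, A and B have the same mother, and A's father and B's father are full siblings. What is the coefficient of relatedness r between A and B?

Independent pedigree routes through distinct common ancestors add.
A and B are related in two ways: half-sibs through their shared mother (r = 1/4) and first cousins through their fathers (r = 1/8).
r = 1/4 + 1/8 = 0.375.

0.375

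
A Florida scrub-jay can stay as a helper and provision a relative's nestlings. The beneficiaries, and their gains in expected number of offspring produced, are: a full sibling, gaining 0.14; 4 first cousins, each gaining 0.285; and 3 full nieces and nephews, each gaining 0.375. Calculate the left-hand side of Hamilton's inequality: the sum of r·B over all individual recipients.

0.49375

r to a full sibling = 1/2 (full sibs share both parents — two paths of length 2: r = 2·(1/2)^2 = 1/2).
r to a first cousin = 1/8 (first cousins share one grandparent pair — two paths of length 4: r = 2·(1/2)^4 = 1/8).
r to a full niece or nephew = 1/4 (full aunt/uncle↔niece/nephew: two paths of length 3 through the shared grandparent pair: r = 2·(1/2)^3 = 1/4).
Summing one r·B term per recipient: 1·0.5·0.14 + 4·0.125·0.285 + 3·0.25·0.375 = 0.49375.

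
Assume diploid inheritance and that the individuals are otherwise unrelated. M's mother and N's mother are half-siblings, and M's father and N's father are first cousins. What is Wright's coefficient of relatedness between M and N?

0.09375

With two independent routes of shared ancestry, r is the sum of the two contributions.
M and N are related in two ways: half first cousins through their mothers (r = 1/16) and second cousins through their fathers (r = 1/32).
r = 1/16 + 1/32 = 0.09375.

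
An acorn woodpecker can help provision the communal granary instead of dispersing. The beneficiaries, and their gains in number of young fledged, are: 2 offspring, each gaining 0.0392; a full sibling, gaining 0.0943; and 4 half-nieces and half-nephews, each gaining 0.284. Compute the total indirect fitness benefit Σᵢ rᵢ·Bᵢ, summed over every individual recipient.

0.22835

r to an offspring = 0.5 (one parent–offspring link: r = (1/2)^1 = 1/2).
r to a full sibling = 1/2 (full sibs share both parents — two paths of length 2: r = 2·(1/2)^2 = 1/2).
r to a half-niece or half-nephew = 0.125 (half-aunt/uncle↔niece/nephew: one path of length 3: r = (1/2)^3 = 1/8).
Summing one r·B term per recipient: 2·0.5·0.0392 + 1·0.5·0.0943 + 4·0.125·0.284 = 0.22835.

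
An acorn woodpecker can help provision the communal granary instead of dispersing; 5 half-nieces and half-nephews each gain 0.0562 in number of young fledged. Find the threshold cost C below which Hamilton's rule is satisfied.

r to a half-niece or half-nephew = 0.125 (half-aunt/uncle↔niece/nephew: one path of length 3: r = (1/2)^3 = 1/8).
Hamilton's rule: n·r·B > C, so the trait is favored while C < n·r·B = 5·0.125·0.0562 = 0.035125.

0.035125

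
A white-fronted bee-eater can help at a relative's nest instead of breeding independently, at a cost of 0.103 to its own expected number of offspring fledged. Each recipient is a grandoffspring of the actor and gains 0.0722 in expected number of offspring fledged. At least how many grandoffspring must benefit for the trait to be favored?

6

r to a grandoffspring = 1/4 (two parent–offspring links: r = (1/2)^2 = 1/4).
Hamilton's rule: n·r·B > C  ⇒  n > C/(r·B) = 0.103/(0.25·0.0722) = 5.706.
The smallest integer exceeding 5.706 is 6.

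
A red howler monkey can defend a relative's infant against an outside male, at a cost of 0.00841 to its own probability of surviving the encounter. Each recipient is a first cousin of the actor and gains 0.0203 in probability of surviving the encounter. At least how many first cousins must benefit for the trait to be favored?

4

r to a first cousin = 1/8 (first cousins share one grandparent pair — two paths of length 4: r = 2·(1/2)^4 = 1/8).
Hamilton's rule: n·r·B > C  ⇒  n > C/(r·B) = 0.00841/(0.125·0.0203) = 3.314.
The smallest integer exceeding 3.314 is 4.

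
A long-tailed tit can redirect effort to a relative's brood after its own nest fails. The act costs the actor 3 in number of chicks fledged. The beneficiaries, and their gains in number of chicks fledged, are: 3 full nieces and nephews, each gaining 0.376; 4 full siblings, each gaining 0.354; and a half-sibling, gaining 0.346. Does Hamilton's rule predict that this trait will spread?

Hamilton's rule: the trait is favored when the sum of r·B over every recipient exceeds the actor's cost C.
r to a full niece or nephew = 0.25 (full aunt/uncle↔niece/nephew: two paths of length 3 through the shared grandparent pair: r = 2·(1/2)^3 = 1/4).
r to a full sibling = 1/2 (full sibs share both parents — two paths of length 2: r = 2·(1/2)^2 = 1/2).
r to a half-sibling = 1/4 (half-sibs share one parent — one path of length 2: r = (1/2)^2 = 1/4).
Summing one r·B term per recipient: 3·0.25·0.376 + 4·0.5·0.354 + 1·0.25·0.346 = 1.0765.
1.0765 < 3: the indirect benefit is less than the cost.

No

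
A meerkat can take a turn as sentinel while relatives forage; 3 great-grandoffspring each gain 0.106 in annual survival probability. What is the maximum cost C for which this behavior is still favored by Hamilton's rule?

r to a great-grandoffspring = 1/8 (three parent–offspring links: r = (1/2)^3 = 1/8).
Hamilton's rule: n·r·B > C, so the trait is favored while C < n·r·B = 3·0.125·0.106 = 0.03975.

0.03975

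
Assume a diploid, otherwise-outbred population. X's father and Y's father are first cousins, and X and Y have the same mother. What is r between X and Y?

0.28125

Wright's path rule: contributions from independent ancestry routes add.
X and Y are related in two ways: second cousins through their fathers (r = 1/32) and half-sibs through their shared mother (r = 1/4).
r = 1/32 + 1/4 = 0.28125.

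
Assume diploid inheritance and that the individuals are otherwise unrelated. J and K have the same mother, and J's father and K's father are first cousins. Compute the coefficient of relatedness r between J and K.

0.28125

With two independent routes of shared ancestry, r is the sum of the two contributions.
J and K are related in two ways: half-sibs through their shared mother (r = 1/4) and second cousins through their fathers (r = 1/32).
r = 1/4 + 1/32 = 0.28125.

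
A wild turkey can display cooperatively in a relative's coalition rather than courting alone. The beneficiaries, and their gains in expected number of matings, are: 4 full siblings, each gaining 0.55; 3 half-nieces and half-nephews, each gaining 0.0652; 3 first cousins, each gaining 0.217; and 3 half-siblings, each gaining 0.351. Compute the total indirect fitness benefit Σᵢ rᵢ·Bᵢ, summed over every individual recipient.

r to a full sibling = 1/2 (full sibs share both parents — two paths of length 2: r = 2·(1/2)^2 = 1/2).
r to a half-niece or half-nephew = 0.125 (half-aunt/uncle↔niece/nephew: one path of length 3: r = (1/2)^3 = 1/8).
r to a first cousin = 1/8 (first cousins share one grandparent pair — two paths of length 4: r = 2·(1/2)^4 = 1/8).
r to a half-sibling = 1/4 (half-sibs share one parent — one path of length 2: r = (1/2)^2 = 1/4).
Summing one r·B term per recipient: 4·0.5·0.55 + 3·0.125·0.0652 + 3·0.125·0.217 + 3·0.25·0.351 = 1.469075.

1.469075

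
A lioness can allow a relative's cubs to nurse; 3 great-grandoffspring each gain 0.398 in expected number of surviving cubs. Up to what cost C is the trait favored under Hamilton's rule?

r to a great-grandoffspring = 1/8 (three parent–offspring links: r = (1/2)^3 = 1/8).
Hamilton's rule: n·r·B > C, so the trait is favored while C < n·r·B = 3·0.125·0.398 = 0.14925.

0.14925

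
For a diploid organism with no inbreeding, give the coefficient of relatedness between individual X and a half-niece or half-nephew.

Half-aunt/uncle↔niece/nephew: one path of length 3: r = (1/2)^3 = 1/8.

0.125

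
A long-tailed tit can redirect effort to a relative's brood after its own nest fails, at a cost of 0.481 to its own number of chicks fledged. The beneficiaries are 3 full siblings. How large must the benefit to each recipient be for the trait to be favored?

r to a full sibling = 0.5 (full sibs share both parents — two paths of length 2: r = 2·(1/2)^2 = 1/2).
Hamilton's rule with n recipients of equal r: n·r·B > C, so B > C/(n·r) = 0.481/(3·0.5) = 0.3207.

0.3207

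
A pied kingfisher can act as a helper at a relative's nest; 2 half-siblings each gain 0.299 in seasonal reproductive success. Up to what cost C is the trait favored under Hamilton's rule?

0.1495

r to a half-sibling = 0.25 (half-sibs share one parent — one path of length 2: r = (1/2)^2 = 1/4).
Hamilton's rule: n·r·B > C, so the trait is favored while C < n·r·B = 2·0.25·0.299 = 0.1495.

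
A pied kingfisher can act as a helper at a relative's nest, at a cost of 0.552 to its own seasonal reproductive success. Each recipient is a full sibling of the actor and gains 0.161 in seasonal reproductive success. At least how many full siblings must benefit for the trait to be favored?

r to a full sibling = 0.5 (full sibs share both parents — two paths of length 2: r = 2·(1/2)^2 = 1/2).
Hamilton's rule: n·r·B > C  ⇒  n > C/(r·B) = 0.552/(0.5·0.161) = 6.857.
The smallest integer exceeding 6.857 is 7.

7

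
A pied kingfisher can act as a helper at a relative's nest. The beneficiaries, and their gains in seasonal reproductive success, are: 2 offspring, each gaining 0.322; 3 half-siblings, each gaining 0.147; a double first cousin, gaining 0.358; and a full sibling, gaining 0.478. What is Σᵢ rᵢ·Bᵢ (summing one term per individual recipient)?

0.76075

r to an offspring = 1/2 (one parent–offspring link: r = (1/2)^1 = 1/2).
r to a half-sibling = 1/4 (half-sibs share one parent — one path of length 2: r = (1/2)^2 = 1/4).
r to a double first cousin = 1/4 (double first cousins share both grandparent pairs — four paths of length 4: r = 4·(1/2)^4 = 1/4).
r to a full sibling = 0.5 (full sibs share both parents — two paths of length 2: r = 2·(1/2)^2 = 1/2).
Summing one r·B term per recipient: 2·0.5·0.322 + 3·0.25·0.147 + 1·0.25·0.358 + 1·0.5·0.478 = 0.76075.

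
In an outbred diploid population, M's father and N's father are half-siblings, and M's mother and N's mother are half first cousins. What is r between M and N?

0.078125

Independent pedigree routes through distinct common ancestors add.
M and N are related in two ways: half first cousins through their fathers (r = 1/16) and half second cousins through their mothers (r = 1/64).
r = 1/16 + 1/64 = 5/64 = 0.078125.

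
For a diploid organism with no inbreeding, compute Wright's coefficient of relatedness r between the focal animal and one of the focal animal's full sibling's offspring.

0.25

Each parent–offspring link contributes a factor of 1/2, and independent paths through distinct common ancestors add.
Full aunt/uncle↔niece/nephew: two paths of length 3 through the shared grandparent pair: r = 2·(1/2)^3 = 1/4.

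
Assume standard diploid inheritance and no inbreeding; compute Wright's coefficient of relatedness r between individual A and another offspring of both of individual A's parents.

Each parent–offspring link contributes a factor of 1/2, and independent paths through distinct common ancestors add.
Full sibs share both parents — two paths of length 2: r = 2·(1/2)^2 = 1/2.

0.5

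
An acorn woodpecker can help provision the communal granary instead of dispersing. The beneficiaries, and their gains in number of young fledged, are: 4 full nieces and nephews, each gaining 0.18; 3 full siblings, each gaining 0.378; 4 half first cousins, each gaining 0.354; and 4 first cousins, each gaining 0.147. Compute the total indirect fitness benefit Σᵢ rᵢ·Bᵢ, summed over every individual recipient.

r to a full niece or nephew = 1/4 (full aunt/uncle↔niece/nephew: two paths of length 3 through the shared grandparent pair: r = 2·(1/2)^3 = 1/4).
r to a full sibling = 0.5 (full sibs share both parents — two paths of length 2: r = 2·(1/2)^2 = 1/2).
r to a half first cousin = 1/16 (half first cousins share one grandparent — one path of length 4: r = (1/2)^4 = 1/16).
r to a first cousin = 1/8 (first cousins share one grandparent pair — two paths of length 4: r = 2·(1/2)^4 = 1/8).
Summing one r·B term per recipient: 4·0.25·0.18 + 3·0.5·0.378 + 4·0.0625·0.354 + 4·0.125·0.147 = 0.909.

0.909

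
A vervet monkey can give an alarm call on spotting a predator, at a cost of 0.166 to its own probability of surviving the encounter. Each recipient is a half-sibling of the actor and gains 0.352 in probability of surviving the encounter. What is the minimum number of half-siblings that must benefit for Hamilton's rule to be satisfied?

r to a half-sibling = 1/4 (half-sibs share one parent — one path of length 2: r = (1/2)^2 = 1/4).
Hamilton's rule: n·r·B > C  ⇒  n > C/(r·B) = 0.166/(0.25·0.352) = 1.886.
The smallest integer exceeding 1.886 is 2.

2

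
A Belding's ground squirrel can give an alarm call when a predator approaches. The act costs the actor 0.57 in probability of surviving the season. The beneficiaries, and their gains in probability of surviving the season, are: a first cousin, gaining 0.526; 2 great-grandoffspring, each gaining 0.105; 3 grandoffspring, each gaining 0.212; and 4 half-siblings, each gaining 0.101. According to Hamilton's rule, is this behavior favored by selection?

Hamilton's rule: the trait is favored when the sum of r·B over every recipient exceeds the actor's cost C.
r to a first cousin = 1/8 (first cousins share one grandparent pair — two paths of length 4: r = 2·(1/2)^4 = 1/8).
r to a great-grandoffspring = 0.125 (three parent–offspring links: r = (1/2)^3 = 1/8).
r to a grandoffspring = 1/4 (two parent–offspring links: r = (1/2)^2 = 1/4).
r to a half-sibling = 0.25 (half-sibs share one parent — one path of length 2: r = (1/2)^2 = 1/4).
Summing one r·B term per recipient: 1·0.125·0.526 + 2·0.125·0.105 + 3·0.25·0.212 + 4·0.25·0.101 = 0.352.
0.352 < 0.57: the indirect benefit is less than the cost.

No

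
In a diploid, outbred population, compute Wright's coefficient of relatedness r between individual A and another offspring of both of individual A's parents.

Each parent–offspring link contributes a factor of 1/2, and independent paths through distinct common ancestors add.
Full sibs share both parents — two paths of length 2: r = 2·(1/2)^2 = 1/2.

0.5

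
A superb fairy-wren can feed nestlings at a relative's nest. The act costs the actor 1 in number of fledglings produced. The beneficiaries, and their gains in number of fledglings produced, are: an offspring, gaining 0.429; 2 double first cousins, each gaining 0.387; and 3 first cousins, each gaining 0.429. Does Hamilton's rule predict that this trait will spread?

Hamilton's rule: the trait is favored when the sum of r·B over every recipient exceeds the actor's cost C.
r to an offspring = 1/2 (one parent–offspring link: r = (1/2)^1 = 1/2).
r to a double first cousin = 1/4 (double first cousins share both grandparent pairs — four paths of length 4: r = 4·(1/2)^4 = 1/4).
r to a first cousin = 0.125 (first cousins share one grandparent pair — two paths of length 4: r = 2·(1/2)^4 = 1/8).
Summing one r·B term per recipient: 1·0.5·0.429 + 2·0.25·0.387 + 3·0.125·0.429 = 0.568875.
0.568875 < 1: the indirect benefit is less than the cost.

No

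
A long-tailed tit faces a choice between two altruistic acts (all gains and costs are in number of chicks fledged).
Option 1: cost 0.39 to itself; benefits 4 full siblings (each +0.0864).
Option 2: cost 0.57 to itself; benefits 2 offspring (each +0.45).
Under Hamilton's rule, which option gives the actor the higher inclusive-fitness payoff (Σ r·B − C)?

Option 1: r to a full sibling = 0.5.
Option 1: Σ r·B − C = (4·0.5·0.0864) − 0.39 = -0.2172.
Option 2: r to an offspring = 0.5.
Option 2: Σ r·B − C = (2·0.5·0.45) − 0.57 = -0.12.
Option 2 has the higher net inclusive-fitness payoff.

Option 2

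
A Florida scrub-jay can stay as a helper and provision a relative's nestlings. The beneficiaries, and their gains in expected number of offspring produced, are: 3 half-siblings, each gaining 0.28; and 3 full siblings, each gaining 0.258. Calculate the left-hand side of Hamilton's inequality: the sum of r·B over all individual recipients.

r to a half-sibling = 0.25 (half-sibs share one parent — one path of length 2: r = (1/2)^2 = 1/4).
r to a full sibling = 1/2 (full sibs share both parents — two paths of length 2: r = 2·(1/2)^2 = 1/2).
Summing one r·B term per recipient: 3·0.25·0.28 + 3·0.5·0.258 = 0.597.

0.597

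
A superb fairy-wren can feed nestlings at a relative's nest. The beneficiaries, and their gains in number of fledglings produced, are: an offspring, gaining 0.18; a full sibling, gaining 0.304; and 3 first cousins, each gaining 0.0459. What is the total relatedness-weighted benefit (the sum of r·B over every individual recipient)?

0.2592125

r to an offspring = 1/2 (one parent–offspring link: r = (1/2)^1 = 1/2).
r to a full sibling = 0.5 (full sibs share both parents — two paths of length 2: r = 2·(1/2)^2 = 1/2).
r to a first cousin = 0.125 (first cousins share one grandparent pair — two paths of length 4: r = 2·(1/2)^4 = 1/8).
Summing one r·B term per recipient: 1·0.5·0.18 + 1·0.5·0.304 + 3·0.125·0.0459 = 0.2592125.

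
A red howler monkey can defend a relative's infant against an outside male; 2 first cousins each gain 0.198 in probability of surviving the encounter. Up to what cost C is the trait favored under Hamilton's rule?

r to a first cousin = 1/8 (first cousins share one grandparent pair — two paths of length 4: r = 2·(1/2)^4 = 1/8).
Hamilton's rule: n·r·B > C, so the trait is favored while C < n·r·B = 2·0.125·0.198 = 0.0495.

0.0495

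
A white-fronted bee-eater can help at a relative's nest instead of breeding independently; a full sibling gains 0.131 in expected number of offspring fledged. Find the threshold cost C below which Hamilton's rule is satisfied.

r to a full sibling = 0.5 (full sibs share both parents — two paths of length 2: r = 2·(1/2)^2 = 1/2).
Hamilton's rule: n·r·B > C, so the trait is favored while C < n·r·B = 1·0.5·0.131 = 0.0655.

0.0655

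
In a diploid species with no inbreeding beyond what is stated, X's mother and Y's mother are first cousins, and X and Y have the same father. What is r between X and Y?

0.28125

Wright's path rule: contributions from independent ancestry routes add.
X and Y are related in two ways: second cousins through their mothers (r = 1/32) and half-sibs through their shared father (r = 1/4).
r = 1/32 + 1/4 = 9/32 = 0.28125.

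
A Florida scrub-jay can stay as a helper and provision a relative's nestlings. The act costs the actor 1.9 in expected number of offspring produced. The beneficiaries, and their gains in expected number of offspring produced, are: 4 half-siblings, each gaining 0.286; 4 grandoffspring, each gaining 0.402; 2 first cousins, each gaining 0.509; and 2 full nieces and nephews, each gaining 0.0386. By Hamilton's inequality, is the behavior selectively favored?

Hamilton's rule: the trait is favored when the sum of r·B over every recipient exceeds the actor's cost C.
r to a half-sibling = 1/4 (half-sibs share one parent — one path of length 2: r = (1/2)^2 = 1/4).
r to a grandoffspring = 0.25 (two parent–offspring links: r = (1/2)^2 = 1/4).
r to a first cousin = 0.125 (first cousins share one grandparent pair — two paths of length 4: r = 2·(1/2)^4 = 1/8).
r to a full niece or nephew = 0.25 (full aunt/uncle↔niece/nephew: two paths of length 3 through the shared grandparent pair: r = 2·(1/2)^3 = 1/4).
Summing one r·B term per recipient: 4·0.25·0.286 + 4·0.25·0.402 + 2·0.125·0.509 + 2·0.25·0.0386 = 0.83455.
0.83455 < 1.9: the indirect benefit is less than the cost.

No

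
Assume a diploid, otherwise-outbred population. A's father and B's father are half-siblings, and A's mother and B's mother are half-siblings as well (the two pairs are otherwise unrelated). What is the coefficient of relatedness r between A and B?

Wright's path rule: contributions from independent ancestry routes add.
A and B are related in two ways: half first cousins through their fathers (r = 1/16) and half first cousins through their mothers (r = 1/16).
r = 1/16 + 1/16 = 1/8 = 0.125.

0.125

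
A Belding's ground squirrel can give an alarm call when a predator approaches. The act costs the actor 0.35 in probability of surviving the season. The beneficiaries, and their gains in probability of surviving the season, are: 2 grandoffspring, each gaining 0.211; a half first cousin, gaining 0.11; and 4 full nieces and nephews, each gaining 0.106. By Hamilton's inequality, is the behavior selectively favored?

Hamilton's rule: the trait is favored when the sum of r·B over every recipient exceeds the actor's cost C.
r to a grandoffspring = 0.25 (two parent–offspring links: r = (1/2)^2 = 1/4).
r to a half first cousin = 1/16 (half first cousins share one grandparent — one path of length 4: r = (1/2)^4 = 1/16).
r to a full niece or nephew = 1/4 (full aunt/uncle↔niece/nephew: two paths of length 3 through the shared grandparent pair: r = 2·(1/2)^3 = 1/4).
Summing one r·B term per recipient: 2·0.25·0.211 + 1·0.0625·0.11 + 4·0.25·0.106 = 0.218375.
0.218375 < 0.35: the indirect benefit is less than the cost.

No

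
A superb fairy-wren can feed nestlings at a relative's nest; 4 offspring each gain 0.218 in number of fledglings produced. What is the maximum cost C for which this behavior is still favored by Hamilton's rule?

r to an offspring = 0.5 (one parent–offspring link: r = (1/2)^1 = 1/2).
Hamilton's rule: n·r·B > C, so the trait is favored while C < n·r·B = 4·0.5·0.218 = 0.436.

0.436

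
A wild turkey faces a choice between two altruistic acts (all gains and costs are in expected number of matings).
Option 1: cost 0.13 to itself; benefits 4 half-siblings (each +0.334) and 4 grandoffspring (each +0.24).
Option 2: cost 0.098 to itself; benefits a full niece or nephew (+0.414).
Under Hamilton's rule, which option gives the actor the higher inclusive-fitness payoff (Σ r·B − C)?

Option 1: r to a half-sibling = 0.25.
Option 1: r to a grandoffspring = 0.25.
Option 1: Σ r·B − C = (4·0.25·0.334 + 4·0.25·0.24) − 0.13 = 0.444.
Option 2: r to a full niece or nephew = 0.25.
Option 2: Σ r·B − C = (1·0.25·0.414) − 0.098 = 0.0055.
Option 1 has the higher net inclusive-fitness payoff.

Option 1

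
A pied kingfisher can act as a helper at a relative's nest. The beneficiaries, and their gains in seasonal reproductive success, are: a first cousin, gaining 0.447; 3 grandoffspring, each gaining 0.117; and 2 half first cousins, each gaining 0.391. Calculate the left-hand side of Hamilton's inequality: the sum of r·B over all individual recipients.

0.1925

r to a first cousin = 1/8 (first cousins share one grandparent pair — two paths of length 4: r = 2·(1/2)^4 = 1/8).
r to a grandoffspring = 0.25 (two parent–offspring links: r = (1/2)^2 = 1/4).
r to a half first cousin = 1/16 (half first cousins share one grandparent — one path of length 4: r = (1/2)^4 = 1/16).
Summing one r·B term per recipient: 1·0.125·0.447 + 3·0.25·0.117 + 2·0.0625·0.391 = 0.1925.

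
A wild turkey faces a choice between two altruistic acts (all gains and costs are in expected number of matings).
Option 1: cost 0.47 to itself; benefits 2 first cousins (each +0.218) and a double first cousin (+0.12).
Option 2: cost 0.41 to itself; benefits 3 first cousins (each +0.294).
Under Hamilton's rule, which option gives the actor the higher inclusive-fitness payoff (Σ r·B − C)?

Option 1: r to a first cousin = 0.125.
Option 1: r to a double first cousin = 0.25.
Option 1: Σ r·B − C = (2·0.125·0.218 + 1·0.25·0.12) − 0.47 = -0.3855.
Option 2: r to a first cousin = 0.125.
Option 2: Σ r·B − C = (3·0.125·0.294) − 0.41 = -0.29975.
Option 2 has the higher net inclusive-fitness payoff.

Option 2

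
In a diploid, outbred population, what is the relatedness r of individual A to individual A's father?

Each parent–offspring link contributes a factor of 1/2, and independent paths through distinct common ancestors add.
One parent–offspring link: r = (1/2)^1 = 1/2.

0.5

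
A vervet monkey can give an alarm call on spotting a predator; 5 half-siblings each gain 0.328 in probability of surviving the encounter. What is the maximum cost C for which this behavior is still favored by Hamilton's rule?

r to a half-sibling = 0.25 (half-sibs share one parent — one path of length 2: r = (1/2)^2 = 1/4).
Hamilton's rule: n·r·B > C, so the trait is favored while C < n·r·B = 5·0.25·0.328 = 0.41.

0.41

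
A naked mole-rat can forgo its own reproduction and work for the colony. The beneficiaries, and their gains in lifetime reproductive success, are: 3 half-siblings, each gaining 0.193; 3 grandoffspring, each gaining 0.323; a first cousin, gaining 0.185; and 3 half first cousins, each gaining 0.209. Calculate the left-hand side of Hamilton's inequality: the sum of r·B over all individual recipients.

r to a half-sibling = 1/4 (half-sibs share one parent — one path of length 2: r = (1/2)^2 = 1/4).
r to a grandoffspring = 1/4 (two parent–offspring links: r = (1/2)^2 = 1/4).
r to a first cousin = 0.125 (first cousins share one grandparent pair — two paths of length 4: r = 2·(1/2)^4 = 1/8).
r to a half first cousin = 0.0625 (half first cousins share one grandparent — one path of length 4: r = (1/2)^4 = 1/16).
Summing one r·B term per recipient: 3·0.25·0.193 + 3·0.25·0.323 + 1·0.125·0.185 + 3·0.0625·0.209 = 0.4493125.

0.4493125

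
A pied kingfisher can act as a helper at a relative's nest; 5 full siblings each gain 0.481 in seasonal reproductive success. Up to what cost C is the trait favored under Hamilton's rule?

r to a full sibling = 1/2 (full sibs share both parents — two paths of length 2: r = 2·(1/2)^2 = 1/2).
Hamilton's rule: n·r·B > C, so the trait is favored while C < n·r·B = 5·0.5·0.481 = 1.2025.

1.2025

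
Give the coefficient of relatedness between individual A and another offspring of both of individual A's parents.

Each parent–offspring link contributes a factor of 1/2, and independent paths through distinct common ancestors add.
Full sibs share both parents — two paths of length 2: r = 2·(1/2)^2 = 1/2.

0.5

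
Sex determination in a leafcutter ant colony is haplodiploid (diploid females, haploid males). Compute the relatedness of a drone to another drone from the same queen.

0.5

Haploid brothers each carry a random half of the queen's diploid genome, so on average they share half: r = 1/2.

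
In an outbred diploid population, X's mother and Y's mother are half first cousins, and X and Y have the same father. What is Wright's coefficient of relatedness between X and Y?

0.265625

With two independent routes of shared ancestry, r is the sum of the two contributions.
X and Y are related in two ways: half second cousins through their mothers (r = 1/64) and half-sibs through their shared father (r = 1/4).
r = 1/64 + 1/4 = 0.265625.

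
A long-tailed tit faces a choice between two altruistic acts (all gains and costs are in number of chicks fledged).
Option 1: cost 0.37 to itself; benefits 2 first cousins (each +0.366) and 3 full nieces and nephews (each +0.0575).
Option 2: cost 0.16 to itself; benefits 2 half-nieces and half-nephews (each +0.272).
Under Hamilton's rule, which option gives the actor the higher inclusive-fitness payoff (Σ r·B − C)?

Option 2

Option 1: r to a first cousin = 0.125.
Option 1: r to a full niece or nephew = 0.25.
Option 1: Σ r·B − C = (2·0.125·0.366 + 3·0.25·0.0575) − 0.37 = -0.235375.
Option 2: r to a half-niece or half-nephew = 0.125.
Option 2: Σ r·B − C = (2·0.125·0.272) − 0.16 = -0.092.
Option 2 has the higher net inclusive-fitness payoff.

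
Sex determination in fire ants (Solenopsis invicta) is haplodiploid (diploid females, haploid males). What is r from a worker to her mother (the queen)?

0.5

One meiotic link between diploid queen and diploid daughter: r = 1/2.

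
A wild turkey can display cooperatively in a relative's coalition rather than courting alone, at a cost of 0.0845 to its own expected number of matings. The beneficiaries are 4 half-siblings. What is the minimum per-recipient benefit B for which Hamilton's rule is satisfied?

r to a half-sibling = 0.25 (half-sibs share one parent — one path of length 2: r = (1/2)^2 = 1/4).
Hamilton's rule with n recipients of equal r: n·r·B > C, so B > C/(n·r) = 0.0845/(4·0.25) = 0.0845.

0.0845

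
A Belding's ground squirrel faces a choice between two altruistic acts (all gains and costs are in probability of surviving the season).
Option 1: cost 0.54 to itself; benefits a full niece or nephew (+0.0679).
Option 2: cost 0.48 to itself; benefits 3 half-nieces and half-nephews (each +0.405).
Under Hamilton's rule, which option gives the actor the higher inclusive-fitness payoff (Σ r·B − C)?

Option 2

Option 1: r to a full niece or nephew = 0.25.
Option 1: Σ r·B − C = (1·0.25·0.0679) − 0.54 = -0.523025.
Option 2: r to a half-niece or half-nephew = 0.125.
Option 2: Σ r·B − C = (3·0.125·0.405) − 0.48 = -0.328125.
Option 2 has the higher net inclusive-fitness payoff.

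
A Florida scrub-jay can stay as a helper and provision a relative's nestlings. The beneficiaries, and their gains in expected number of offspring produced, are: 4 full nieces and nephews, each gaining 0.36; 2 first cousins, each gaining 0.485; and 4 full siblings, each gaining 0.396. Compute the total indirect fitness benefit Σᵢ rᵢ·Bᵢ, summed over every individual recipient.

1.27325

r to a full niece or nephew = 0.25 (full aunt/uncle↔niece/nephew: two paths of length 3 through the shared grandparent pair: r = 2·(1/2)^3 = 1/4).
r to a first cousin = 0.125 (first cousins share one grandparent pair — two paths of length 4: r = 2·(1/2)^4 = 1/8).
r to a full sibling = 1/2 (full sibs share both parents — two paths of length 2: r = 2·(1/2)^2 = 1/2).
Summing one r·B term per recipient: 4·0.25·0.36 + 2·0.125·0.485 + 4·0.5·0.396 = 1.27325.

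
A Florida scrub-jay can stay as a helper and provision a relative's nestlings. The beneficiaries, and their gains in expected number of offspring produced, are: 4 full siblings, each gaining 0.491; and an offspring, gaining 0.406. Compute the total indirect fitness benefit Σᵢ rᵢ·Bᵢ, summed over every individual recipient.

1.185

r to a full sibling = 0.5 (full sibs share both parents — two paths of length 2: r = 2·(1/2)^2 = 1/2).
r to an offspring = 1/2 (one parent–offspring link: r = (1/2)^1 = 1/2).
Summing one r·B term per recipient: 4·0.5·0.491 + 1·0.5·0.406 = 1.185.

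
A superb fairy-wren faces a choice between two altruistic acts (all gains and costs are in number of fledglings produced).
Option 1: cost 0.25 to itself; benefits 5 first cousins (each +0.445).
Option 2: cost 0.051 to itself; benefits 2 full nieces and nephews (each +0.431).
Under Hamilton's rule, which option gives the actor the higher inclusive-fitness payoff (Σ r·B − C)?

Option 2

Option 1: r to a first cousin = 0.125.
Option 1: Σ r·B − C = (5·0.125·0.445) − 0.25 = 0.028125.
Option 2: r to a full niece or nephew = 0.25.
Option 2: Σ r·B − C = (2·0.25·0.431) − 0.051 = 0.1645.
Option 2 has the higher net inclusive-fitness payoff.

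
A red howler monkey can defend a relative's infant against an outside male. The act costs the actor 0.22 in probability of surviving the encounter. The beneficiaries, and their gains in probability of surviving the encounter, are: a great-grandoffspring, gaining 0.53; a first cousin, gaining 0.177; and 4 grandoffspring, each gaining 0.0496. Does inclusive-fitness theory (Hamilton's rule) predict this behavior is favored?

No

Hamilton's rule: the trait is favored when the sum of r·B over every recipient exceeds the actor's cost C.
r to a great-grandoffspring = 1/8 (three parent–offspring links: r = (1/2)^3 = 1/8).
r to a first cousin = 1/8 (first cousins share one grandparent pair — two paths of length 4: r = 2·(1/2)^4 = 1/8).
r to a grandoffspring = 1/4 (two parent–offspring links: r = (1/2)^2 = 1/4).
Summing one r·B term per recipient: 1·0.125·0.53 + 1·0.125·0.177 + 4·0.25·0.0496 = 0.137975.
0.137975 < 0.22: the indirect benefit is less than the cost.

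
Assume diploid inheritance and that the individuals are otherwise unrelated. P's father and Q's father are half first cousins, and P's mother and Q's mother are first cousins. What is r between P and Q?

With two independent routes of shared ancestry, r is the sum of the two contributions.
P and Q are related in two ways: half second cousins through their fathers (r = 1/64) and second cousins through their mothers (r = 1/32).
r = 1/64 + 1/32 = 0.046875.

0.046875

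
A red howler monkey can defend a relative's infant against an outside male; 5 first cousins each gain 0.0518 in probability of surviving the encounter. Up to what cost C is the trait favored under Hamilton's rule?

0.032375

r to a first cousin = 0.125 (first cousins share one grandparent pair — two paths of length 4: r = 2·(1/2)^4 = 1/8).
Hamilton's rule: n·r·B > C, so the trait is favored while C < n·r·B = 5·0.125·0.0518 = 0.032375.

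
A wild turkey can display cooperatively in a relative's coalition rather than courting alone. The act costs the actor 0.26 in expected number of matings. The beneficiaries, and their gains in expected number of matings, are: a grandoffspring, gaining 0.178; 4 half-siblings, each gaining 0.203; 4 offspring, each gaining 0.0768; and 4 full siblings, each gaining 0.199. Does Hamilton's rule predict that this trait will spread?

Yes

Hamilton's rule: the trait is favored when the sum of r·B over every recipient exceeds the actor's cost C.
r to a grandoffspring = 1/4 (two parent–offspring links: r = (1/2)^2 = 1/4).
r to a half-sibling = 1/4 (half-sibs share one parent — one path of length 2: r = (1/2)^2 = 1/4).
r to an offspring = 0.5 (one parent–offspring link: r = (1/2)^1 = 1/2).
r to a full sibling = 0.5 (full sibs share both parents — two paths of length 2: r = 2·(1/2)^2 = 1/2).
Summing one r·B term per recipient: 1·0.25·0.178 + 4·0.25·0.203 + 4·0.5·0.0768 + 4·0.5·0.199 = 0.7991.
0.7991 > 0.26: the indirect benefit exceeds the cost.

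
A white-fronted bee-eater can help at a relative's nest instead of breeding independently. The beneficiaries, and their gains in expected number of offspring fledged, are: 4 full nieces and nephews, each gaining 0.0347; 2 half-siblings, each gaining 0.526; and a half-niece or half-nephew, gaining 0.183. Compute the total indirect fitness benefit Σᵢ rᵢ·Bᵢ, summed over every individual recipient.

r to a full niece or nephew = 1/4 (full aunt/uncle↔niece/nephew: two paths of length 3 through the shared grandparent pair: r = 2·(1/2)^3 = 1/4).
r to a half-sibling = 1/4 (half-sibs share one parent — one path of length 2: r = (1/2)^2 = 1/4).
r to a half-niece or half-nephew = 1/8 (half-aunt/uncle↔niece/nephew: one path of length 3: r = (1/2)^3 = 1/8).
Summing one r·B term per recipient: 4·0.25·0.0347 + 2·0.25·0.526 + 1·0.125·0.183 = 0.320575.

0.320575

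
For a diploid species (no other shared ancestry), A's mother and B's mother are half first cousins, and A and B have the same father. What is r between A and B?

With two independent routes of shared ancestry, r is the sum of the two contributions.
A and B are related in two ways: half second cousins through their mothers (r = 1/64) and half-sibs through their shared father (r = 1/4).
r = 1/64 + 1/4 = 0.265625.

0.265625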